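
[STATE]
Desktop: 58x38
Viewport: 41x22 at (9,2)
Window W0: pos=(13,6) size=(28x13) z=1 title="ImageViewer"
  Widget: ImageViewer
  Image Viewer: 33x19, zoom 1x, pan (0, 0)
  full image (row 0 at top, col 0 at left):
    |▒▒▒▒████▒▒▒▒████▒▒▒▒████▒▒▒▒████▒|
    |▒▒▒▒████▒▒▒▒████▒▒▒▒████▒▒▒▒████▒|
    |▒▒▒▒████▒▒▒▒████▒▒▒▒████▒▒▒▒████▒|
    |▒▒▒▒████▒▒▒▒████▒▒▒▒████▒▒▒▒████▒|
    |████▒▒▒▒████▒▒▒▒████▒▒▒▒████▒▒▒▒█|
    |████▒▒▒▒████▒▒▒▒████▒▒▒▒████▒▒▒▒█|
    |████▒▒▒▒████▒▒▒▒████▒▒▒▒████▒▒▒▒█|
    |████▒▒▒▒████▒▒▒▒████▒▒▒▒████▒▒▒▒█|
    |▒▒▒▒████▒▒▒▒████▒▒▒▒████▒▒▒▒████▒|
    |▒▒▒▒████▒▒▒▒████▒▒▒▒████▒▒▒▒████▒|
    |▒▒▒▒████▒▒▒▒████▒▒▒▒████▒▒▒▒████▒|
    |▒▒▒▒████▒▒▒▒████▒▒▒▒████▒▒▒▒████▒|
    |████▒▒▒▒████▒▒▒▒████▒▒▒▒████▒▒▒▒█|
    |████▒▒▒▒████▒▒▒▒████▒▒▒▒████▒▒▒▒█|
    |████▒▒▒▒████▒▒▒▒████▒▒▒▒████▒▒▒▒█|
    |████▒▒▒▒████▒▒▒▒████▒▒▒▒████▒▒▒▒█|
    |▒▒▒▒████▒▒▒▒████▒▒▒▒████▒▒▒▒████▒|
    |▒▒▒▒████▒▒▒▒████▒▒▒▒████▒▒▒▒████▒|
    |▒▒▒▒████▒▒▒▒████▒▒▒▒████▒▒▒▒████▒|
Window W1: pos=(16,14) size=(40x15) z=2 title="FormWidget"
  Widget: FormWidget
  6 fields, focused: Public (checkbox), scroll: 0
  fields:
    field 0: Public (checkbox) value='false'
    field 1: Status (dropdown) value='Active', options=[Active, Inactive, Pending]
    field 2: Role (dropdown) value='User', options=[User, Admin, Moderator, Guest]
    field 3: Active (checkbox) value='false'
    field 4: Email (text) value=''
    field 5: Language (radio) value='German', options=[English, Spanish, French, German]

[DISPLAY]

                                         
                                         
                                         
                                         
    ┏━━━━━━━━━━━━━━━━━━━━━━━━━━┓         
    ┃ ImageViewer              ┃         
    ┠──────────────────────────┨         
    ┃▒▒▒▒████▒▒▒▒████▒▒▒▒████▒▒┃         
    ┃▒▒▒▒████▒▒▒▒████▒▒▒▒████▒▒┃         
    ┃▒▒▒▒████▒▒▒▒████▒▒▒▒████▒▒┃         
    ┃▒▒▒▒████▒▒▒▒████▒▒▒▒████▒▒┃         
    ┃████▒▒▒▒████▒▒▒▒████▒▒▒▒██┃         
    ┃██┏━━━━━━━━━━━━━━━━━━━━━━━━━━━━━━━━━
    ┃██┃ FormWidget                      
    ┃██┠─────────────────────────────────
    ┃▒▒┃> Public:     [ ]                
    ┗━━┃  Status:     [Active            
       ┃  Role:       [User              
       ┃  Active:     [ ]                
       ┃  Email:      [                  
       ┃  Language:   ( ) English  ( ) Sp
       ┃                                 


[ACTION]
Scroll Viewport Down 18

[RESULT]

    ┃██┠─────────────────────────────────
    ┃▒▒┃> Public:     [ ]                
    ┗━━┃  Status:     [Active            
       ┃  Role:       [User              
       ┃  Active:     [ ]                
       ┃  Email:      [                  
       ┃  Language:   ( ) English  ( ) Sp
       ┃                                 
       ┃                                 
       ┃                                 
       ┃                                 
       ┃                                 
       ┗━━━━━━━━━━━━━━━━━━━━━━━━━━━━━━━━━
                                         
                                         
                                         
                                         
                                         
                                         
                                         
                                         
                                         


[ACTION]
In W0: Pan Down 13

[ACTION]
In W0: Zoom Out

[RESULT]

    ┃  ┠─────────────────────────────────
    ┃  ┃> Public:     [ ]                
    ┗━━┃  Status:     [Active            
       ┃  Role:       [User              
       ┃  Active:     [ ]                
       ┃  Email:      [                  
       ┃  Language:   ( ) English  ( ) Sp
       ┃                                 
       ┃                                 
       ┃                                 
       ┃                                 
       ┃                                 
       ┗━━━━━━━━━━━━━━━━━━━━━━━━━━━━━━━━━
                                         
                                         
                                         
                                         
                                         
                                         
                                         
                                         
                                         


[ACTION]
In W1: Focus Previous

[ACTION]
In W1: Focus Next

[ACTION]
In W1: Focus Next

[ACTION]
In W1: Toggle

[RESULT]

    ┃  ┠─────────────────────────────────
    ┃  ┃  Public:     [ ]                
    ┗━━┃> Status:     [Active            
       ┃  Role:       [User              
       ┃  Active:     [ ]                
       ┃  Email:      [                  
       ┃  Language:   ( ) English  ( ) Sp
       ┃                                 
       ┃                                 
       ┃                                 
       ┃                                 
       ┃                                 
       ┗━━━━━━━━━━━━━━━━━━━━━━━━━━━━━━━━━
                                         
                                         
                                         
                                         
                                         
                                         
                                         
                                         
                                         


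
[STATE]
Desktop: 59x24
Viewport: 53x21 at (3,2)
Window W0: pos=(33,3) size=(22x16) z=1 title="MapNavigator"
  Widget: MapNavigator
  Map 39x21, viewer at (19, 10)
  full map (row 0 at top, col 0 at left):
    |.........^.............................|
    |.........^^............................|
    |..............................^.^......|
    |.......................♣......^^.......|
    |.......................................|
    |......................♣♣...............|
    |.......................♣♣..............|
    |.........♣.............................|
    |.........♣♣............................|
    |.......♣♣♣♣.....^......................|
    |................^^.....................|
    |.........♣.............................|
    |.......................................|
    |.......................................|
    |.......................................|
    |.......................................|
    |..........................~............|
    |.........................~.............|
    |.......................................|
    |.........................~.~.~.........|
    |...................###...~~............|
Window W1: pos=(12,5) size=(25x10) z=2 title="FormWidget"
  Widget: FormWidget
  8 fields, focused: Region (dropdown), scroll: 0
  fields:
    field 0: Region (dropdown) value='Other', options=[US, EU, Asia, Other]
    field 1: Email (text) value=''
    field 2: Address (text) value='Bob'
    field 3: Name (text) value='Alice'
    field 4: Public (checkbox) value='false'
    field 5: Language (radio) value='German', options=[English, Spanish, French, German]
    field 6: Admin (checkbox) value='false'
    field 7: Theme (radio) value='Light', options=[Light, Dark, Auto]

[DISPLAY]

                                                     
                              ┏━━━━━━━━━━━━━━━━━━━━┓ 
                              ┃ MapNavigator       ┃ 
         ┏━━━━━━━━━━━━━━━━━━━━━━━┓─────────────────┨ 
         ┃ FormWidget            ┃.................┃ 
         ┠───────────────────────┨..........♣♣.....┃ 
         ┃> Region:     [Other ▼]┃...........♣♣....┃ 
         ┃  Email:      [       ]┃.................┃ 
         ┃  Address:    [Bob    ]┃.................┃ 
         ┃  Name:       [Alice  ]┃....^............┃ 
         ┃  Public:     [ ]      ┃....^^.@.........┃ 
         ┃  Language:   ( ) Engli┃.................┃ 
         ┗━━━━━━━━━━━━━━━━━━━━━━━┛.................┃ 
                              ┃....................┃ 
                              ┃....................┃ 
                              ┃....................┃ 
                              ┗━━━━━━━━━━━━━━━━━━━━┛ 
                                                     
                                                     
                                                     
                                                     


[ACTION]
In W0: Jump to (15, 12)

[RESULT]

                                                     
                              ┏━━━━━━━━━━━━━━━━━━━━┓ 
                              ┃ MapNavigator       ┃ 
         ┏━━━━━━━━━━━━━━━━━━━━━━━┓─────────────────┨ 
         ┃ FormWidget            ┃...............♣♣┃ 
         ┠───────────────────────┨.♣...............┃ 
         ┃> Region:     [Other ▼]┃.♣♣..............┃ 
         ┃  Email:      [       ]┃♣♣♣.....^........┃ 
         ┃  Address:    [Bob    ]┃........^^.......┃ 
         ┃  Name:       [Alice  ]┃.♣...............┃ 
         ┃  Public:     [ ]      ┃.......@.........┃ 
         ┃  Language:   ( ) Engli┃.................┃ 
         ┗━━━━━━━━━━━━━━━━━━━━━━━┛.................┃ 
                              ┃....................┃ 
                              ┃....................┃ 
                              ┃....................┃ 
                              ┗━━━━━━━━━━━━━━━━━━━━┛ 
                                                     
                                                     
                                                     
                                                     


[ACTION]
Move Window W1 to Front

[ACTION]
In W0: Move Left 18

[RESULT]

                                                     
                              ┏━━━━━━━━━━━━━━━━━━━━┓ 
                              ┃ MapNavigator       ┃ 
         ┏━━━━━━━━━━━━━━━━━━━━━━━┓─────────────────┨ 
         ┃ FormWidget            ┃       ..........┃ 
         ┠───────────────────────┨       .........♣┃ 
         ┃> Region:     [Other ▼]┃       .........♣┃ 
         ┃  Email:      [       ]┃       .......♣♣♣┃ 
         ┃  Address:    [Bob    ]┃       ..........┃ 
         ┃  Name:       [Alice  ]┃       .........♣┃ 
         ┃  Public:     [ ]      ┃       @.........┃ 
         ┃  Language:   ( ) Engli┃       ..........┃ 
         ┗━━━━━━━━━━━━━━━━━━━━━━━┛       ..........┃ 
                              ┃          ..........┃ 
                              ┃          ..........┃ 
                              ┃          ..........┃ 
                              ┗━━━━━━━━━━━━━━━━━━━━┛ 
                                                     
                                                     
                                                     
                                                     


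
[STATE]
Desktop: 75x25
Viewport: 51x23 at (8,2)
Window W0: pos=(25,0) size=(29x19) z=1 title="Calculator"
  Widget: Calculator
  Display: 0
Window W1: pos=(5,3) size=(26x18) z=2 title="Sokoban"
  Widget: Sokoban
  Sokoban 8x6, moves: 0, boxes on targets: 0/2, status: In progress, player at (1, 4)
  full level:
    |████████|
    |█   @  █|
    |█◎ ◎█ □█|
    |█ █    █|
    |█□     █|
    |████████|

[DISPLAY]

                 ┠───────────────────────────┨     
━━━━━━━━━━━━━━━━━━━━━━┓                     0┃     
okoban                ┃───┬───┬───┐          ┃     
──────────────────────┨ 8 │ 9 │ ÷ │          ┃     
██████                ┃───┼───┼───┤          ┃     
  @  █                ┃ 5 │ 6 │ × │          ┃     
 ◎█ □█                ┃───┼───┼───┤          ┃     
█    █                ┃ 2 │ 3 │ - │          ┃     
     █                ┃───┼───┼───┤          ┃     
██████                ┃ . │ = │ + │          ┃     
ves: 0  0/2           ┃───┼───┼───┤          ┃     
                      ┃ MC│ MR│ M+│          ┃     
                      ┃───┴───┴───┘          ┃     
                      ┃                      ┃     
                      ┃                      ┃     
                      ┃                      ┃     
                      ┃━━━━━━━━━━━━━━━━━━━━━━┛     
                      ┃                            
━━━━━━━━━━━━━━━━━━━━━━┛                            
                                                   
                                                   
                                                   
                                                   


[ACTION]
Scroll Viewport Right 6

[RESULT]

           ┠───────────────────────────┨           
━━━━━━━━━━━━━━━━┓                     0┃           
                ┃───┬───┬───┐          ┃           
────────────────┨ 8 │ 9 │ ÷ │          ┃           
                ┃───┼───┼───┤          ┃           
                ┃ 5 │ 6 │ × │          ┃           
                ┃───┼───┼───┤          ┃           
                ┃ 2 │ 3 │ - │          ┃           
                ┃───┼───┼───┤          ┃           
                ┃ . │ = │ + │          ┃           
  0/2           ┃───┼───┼───┤          ┃           
                ┃ MC│ MR│ M+│          ┃           
                ┃───┴───┴───┘          ┃           
                ┃                      ┃           
                ┃                      ┃           
                ┃                      ┃           
                ┃━━━━━━━━━━━━━━━━━━━━━━┛           
                ┃                                  
━━━━━━━━━━━━━━━━┛                                  
                                                   
                                                   
                                                   
                                                   


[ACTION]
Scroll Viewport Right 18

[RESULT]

 ┠───────────────────────────┨                     
━━━━━━┓                     0┃                     
      ┃───┬───┬───┐          ┃                     
──────┨ 8 │ 9 │ ÷ │          ┃                     
      ┃───┼───┼───┤          ┃                     
      ┃ 5 │ 6 │ × │          ┃                     
      ┃───┼───┼───┤          ┃                     
      ┃ 2 │ 3 │ - │          ┃                     
      ┃───┼───┼───┤          ┃                     
      ┃ . │ = │ + │          ┃                     
      ┃───┼───┼───┤          ┃                     
      ┃ MC│ MR│ M+│          ┃                     
      ┃───┴───┴───┘          ┃                     
      ┃                      ┃                     
      ┃                      ┃                     
      ┃                      ┃                     
      ┃━━━━━━━━━━━━━━━━━━━━━━┛                     
      ┃                                            
━━━━━━┛                                            
                                                   
                                                   
                                                   
                                                   


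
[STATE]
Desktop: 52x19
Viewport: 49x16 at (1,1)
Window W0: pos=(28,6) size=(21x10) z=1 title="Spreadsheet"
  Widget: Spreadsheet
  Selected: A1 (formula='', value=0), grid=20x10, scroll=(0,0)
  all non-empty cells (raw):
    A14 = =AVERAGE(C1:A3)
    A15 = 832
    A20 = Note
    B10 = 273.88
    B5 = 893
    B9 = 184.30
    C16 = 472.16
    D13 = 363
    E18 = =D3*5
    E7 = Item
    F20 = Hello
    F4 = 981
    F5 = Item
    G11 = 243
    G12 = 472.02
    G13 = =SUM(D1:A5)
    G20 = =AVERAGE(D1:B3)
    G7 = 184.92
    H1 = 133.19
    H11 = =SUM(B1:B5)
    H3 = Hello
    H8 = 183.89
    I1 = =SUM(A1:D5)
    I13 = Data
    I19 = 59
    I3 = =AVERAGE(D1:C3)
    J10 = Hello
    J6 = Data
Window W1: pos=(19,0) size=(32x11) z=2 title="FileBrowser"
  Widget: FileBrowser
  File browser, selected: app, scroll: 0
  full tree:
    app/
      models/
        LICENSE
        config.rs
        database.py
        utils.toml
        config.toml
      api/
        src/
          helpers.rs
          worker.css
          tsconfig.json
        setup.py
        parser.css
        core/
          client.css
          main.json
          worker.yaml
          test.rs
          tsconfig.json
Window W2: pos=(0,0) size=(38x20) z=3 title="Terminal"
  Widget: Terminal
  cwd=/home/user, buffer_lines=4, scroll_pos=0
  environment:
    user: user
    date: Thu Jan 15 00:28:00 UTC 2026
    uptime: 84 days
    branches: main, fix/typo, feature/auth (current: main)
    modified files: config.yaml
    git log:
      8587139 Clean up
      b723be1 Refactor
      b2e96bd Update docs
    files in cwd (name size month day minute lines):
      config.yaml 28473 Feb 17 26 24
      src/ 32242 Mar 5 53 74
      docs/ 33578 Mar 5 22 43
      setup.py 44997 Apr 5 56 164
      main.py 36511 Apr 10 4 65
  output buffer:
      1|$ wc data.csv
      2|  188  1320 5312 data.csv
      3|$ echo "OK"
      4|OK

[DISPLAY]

 Terminal                           ┃            
────────────────────────────────────┨────────────
$ wc data.csv                       ┃            
  188  1320 5312 data.csv           ┃            
$ echo "OK"                         ┃            
OK                                  ┃            
$ █                                 ┃            
                                    ┃            
                                    ┃            
                                    ┃━━━━━━━━━━━━
                                    ┃----------┃ 
                                    ┃[0]       ┃ 
                                    ┃  0       ┃ 
                                    ┃  0       ┃ 
                                    ┃━━━━━━━━━━┛ 
                                    ┃            


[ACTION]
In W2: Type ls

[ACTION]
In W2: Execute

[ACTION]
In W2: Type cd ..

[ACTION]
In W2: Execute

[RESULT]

 Terminal                           ┃            
────────────────────────────────────┨────────────
$ wc data.csv                       ┃            
  188  1320 5312 data.csv           ┃            
$ echo "OK"                         ┃            
OK                                  ┃            
$ ls                                ┃            
config.yaml  src/  docs/  setup.py  ┃            
$ cd ..                             ┃            
                                    ┃━━━━━━━━━━━━
$ █                                 ┃----------┃ 
                                    ┃[0]       ┃ 
                                    ┃  0       ┃ 
                                    ┃  0       ┃ 
                                    ┃━━━━━━━━━━┛ 
                                    ┃            


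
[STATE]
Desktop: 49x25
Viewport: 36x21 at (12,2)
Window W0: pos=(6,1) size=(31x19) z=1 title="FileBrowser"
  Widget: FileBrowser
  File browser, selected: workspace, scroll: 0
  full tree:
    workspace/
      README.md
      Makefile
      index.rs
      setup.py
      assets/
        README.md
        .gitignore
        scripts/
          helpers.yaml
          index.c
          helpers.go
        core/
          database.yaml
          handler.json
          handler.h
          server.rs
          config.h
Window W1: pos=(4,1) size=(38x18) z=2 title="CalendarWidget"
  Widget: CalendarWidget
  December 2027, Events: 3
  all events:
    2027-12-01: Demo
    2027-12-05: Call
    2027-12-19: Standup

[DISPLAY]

arWidget                     ┃      
─────────────────────────────┨      
    December 2027            ┃      
e Th Fr Sa Su                ┃      
1*  2  3  4  5*              ┃      
8  9 10 11 12                ┃      
5 16 17 18 19*               ┃      
2 23 24 25 26                ┃      
9 30 31                      ┃      
                             ┃      
                             ┃      
                             ┃      
                             ┃      
                             ┃      
                             ┃      
                             ┃      
━━━━━━━━━━━━━━━━━━━━━━━━━━━━━┛      
━━━━━━━━━━━━━━━━━━━━━━━━┛           
                                    
                                    
                                    


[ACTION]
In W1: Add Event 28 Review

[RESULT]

arWidget                     ┃      
─────────────────────────────┨      
    December 2027            ┃      
e Th Fr Sa Su                ┃      
1*  2  3  4  5*              ┃      
8  9 10 11 12                ┃      
5 16 17 18 19*               ┃      
2 23 24 25 26                ┃      
29 30 31                     ┃      
                             ┃      
                             ┃      
                             ┃      
                             ┃      
                             ┃      
                             ┃      
                             ┃      
━━━━━━━━━━━━━━━━━━━━━━━━━━━━━┛      
━━━━━━━━━━━━━━━━━━━━━━━━┛           
                                    
                                    
                                    


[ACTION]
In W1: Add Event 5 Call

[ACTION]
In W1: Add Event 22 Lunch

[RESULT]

arWidget                     ┃      
─────────────────────────────┨      
    December 2027            ┃      
e Th Fr Sa Su                ┃      
1*  2  3  4  5*              ┃      
8  9 10 11 12                ┃      
5 16 17 18 19*               ┃      
2* 23 24 25 26               ┃      
29 30 31                     ┃      
                             ┃      
                             ┃      
                             ┃      
                             ┃      
                             ┃      
                             ┃      
                             ┃      
━━━━━━━━━━━━━━━━━━━━━━━━━━━━━┛      
━━━━━━━━━━━━━━━━━━━━━━━━┛           
                                    
                                    
                                    


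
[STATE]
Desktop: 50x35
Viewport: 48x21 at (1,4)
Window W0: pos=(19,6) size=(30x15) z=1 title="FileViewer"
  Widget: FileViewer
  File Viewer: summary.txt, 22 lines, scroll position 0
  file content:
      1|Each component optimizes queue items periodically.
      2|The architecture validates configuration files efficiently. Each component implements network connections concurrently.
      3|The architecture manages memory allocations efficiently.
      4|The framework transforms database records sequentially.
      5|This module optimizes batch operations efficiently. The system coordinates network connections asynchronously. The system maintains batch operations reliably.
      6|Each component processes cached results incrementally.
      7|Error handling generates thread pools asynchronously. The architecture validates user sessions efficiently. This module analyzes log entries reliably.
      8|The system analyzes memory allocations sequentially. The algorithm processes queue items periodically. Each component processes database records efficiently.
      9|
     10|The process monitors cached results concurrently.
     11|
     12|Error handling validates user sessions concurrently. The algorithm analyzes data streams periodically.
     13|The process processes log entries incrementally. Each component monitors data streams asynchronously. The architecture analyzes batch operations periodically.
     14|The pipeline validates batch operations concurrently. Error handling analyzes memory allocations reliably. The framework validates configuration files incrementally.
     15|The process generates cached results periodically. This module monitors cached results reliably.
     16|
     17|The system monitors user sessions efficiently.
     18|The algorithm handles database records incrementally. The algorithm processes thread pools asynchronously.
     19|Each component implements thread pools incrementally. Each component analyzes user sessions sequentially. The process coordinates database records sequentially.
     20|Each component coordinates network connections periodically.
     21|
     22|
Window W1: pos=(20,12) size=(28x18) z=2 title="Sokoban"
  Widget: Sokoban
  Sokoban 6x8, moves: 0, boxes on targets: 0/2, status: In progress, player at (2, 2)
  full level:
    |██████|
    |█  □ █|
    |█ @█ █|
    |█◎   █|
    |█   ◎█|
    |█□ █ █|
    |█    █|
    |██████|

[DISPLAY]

                                                
                                                
                  ┏━━━━━━━━━━━━━━━━━━━━━━━━━━━━┓
                  ┃ FileViewer                 ┃
                  ┠────────────────────────────┨
                  ┃Each component optimizes qu▲┃
                  ┃The architecture validates █┃
                  ┃The architecture manages me░┃
                  ┃┏━━━━━━━━━━━━━━━━━━━━━━━━━━┓┃
                  ┃┃ Sokoban                  ┃┃
                  ┃┠──────────────────────────┨┃
                  ┃┃██████                    ┃┃
                  ┃┃█  □ █                    ┃┃
                  ┃┃█ @█ █                    ┃┃
                  ┃┃█◎   █                    ┃┃
                  ┃┃█   ◎█                    ┃┃
                  ┗┃█□ █ █                    ┃┛
                   ┃█    █                    ┃ 
                   ┃██████                    ┃ 
                   ┃Moves: 0  0/2             ┃ 
                   ┃                          ┃ 


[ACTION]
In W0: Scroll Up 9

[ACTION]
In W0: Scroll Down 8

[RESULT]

                                                
                                                
                  ┏━━━━━━━━━━━━━━━━━━━━━━━━━━━━┓
                  ┃ FileViewer                 ┃
                  ┠────────────────────────────┨
                  ┃                           ▲┃
                  ┃The process monitors cached░┃
                  ┃                           ░┃
                  ┃┏━━━━━━━━━━━━━━━━━━━━━━━━━━┓┃
                  ┃┃ Sokoban                  ┃┃
                  ┃┠──────────────────────────┨┃
                  ┃┃██████                    ┃┃
                  ┃┃█  □ █                    ┃┃
                  ┃┃█ @█ █                    ┃┃
                  ┃┃█◎   █                    ┃┃
                  ┃┃█   ◎█                    ┃┃
                  ┗┃█□ █ █                    ┃┛
                   ┃█    █                    ┃ 
                   ┃██████                    ┃ 
                   ┃Moves: 0  0/2             ┃ 
                   ┃                          ┃ 


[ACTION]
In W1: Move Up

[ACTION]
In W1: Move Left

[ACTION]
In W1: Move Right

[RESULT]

                                                
                                                
                  ┏━━━━━━━━━━━━━━━━━━━━━━━━━━━━┓
                  ┃ FileViewer                 ┃
                  ┠────────────────────────────┨
                  ┃                           ▲┃
                  ┃The process monitors cached░┃
                  ┃                           ░┃
                  ┃┏━━━━━━━━━━━━━━━━━━━━━━━━━━┓┃
                  ┃┃ Sokoban                  ┃┃
                  ┃┠──────────────────────────┨┃
                  ┃┃██████                    ┃┃
                  ┃┃█ @□ █                    ┃┃
                  ┃┃█  █ █                    ┃┃
                  ┃┃█◎   █                    ┃┃
                  ┃┃█   ◎█                    ┃┃
                  ┗┃█□ █ █                    ┃┛
                   ┃█    █                    ┃ 
                   ┃██████                    ┃ 
                   ┃Moves: 3  0/2             ┃ 
                   ┃                          ┃ 


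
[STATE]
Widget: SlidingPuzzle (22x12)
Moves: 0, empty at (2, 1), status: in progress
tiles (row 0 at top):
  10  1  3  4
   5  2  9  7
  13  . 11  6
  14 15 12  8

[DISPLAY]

┌────┬────┬────┬────┐ 
│ 10 │  1 │  3 │  4 │ 
├────┼────┼────┼────┤ 
│  5 │  2 │  9 │  7 │ 
├────┼────┼────┼────┤ 
│ 13 │    │ 11 │  6 │ 
├────┼────┼────┼────┤ 
│ 14 │ 15 │ 12 │  8 │ 
└────┴────┴────┴────┘ 
Moves: 0              
                      
                      


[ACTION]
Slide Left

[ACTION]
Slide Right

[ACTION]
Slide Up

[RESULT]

┌────┬────┬────┬────┐ 
│ 10 │  1 │  3 │  4 │ 
├────┼────┼────┼────┤ 
│  5 │  2 │  9 │  7 │ 
├────┼────┼────┼────┤ 
│ 13 │ 15 │ 11 │  6 │ 
├────┼────┼────┼────┤ 
│ 14 │    │ 12 │  8 │ 
└────┴────┴────┴────┘ 
Moves: 3              
                      
                      


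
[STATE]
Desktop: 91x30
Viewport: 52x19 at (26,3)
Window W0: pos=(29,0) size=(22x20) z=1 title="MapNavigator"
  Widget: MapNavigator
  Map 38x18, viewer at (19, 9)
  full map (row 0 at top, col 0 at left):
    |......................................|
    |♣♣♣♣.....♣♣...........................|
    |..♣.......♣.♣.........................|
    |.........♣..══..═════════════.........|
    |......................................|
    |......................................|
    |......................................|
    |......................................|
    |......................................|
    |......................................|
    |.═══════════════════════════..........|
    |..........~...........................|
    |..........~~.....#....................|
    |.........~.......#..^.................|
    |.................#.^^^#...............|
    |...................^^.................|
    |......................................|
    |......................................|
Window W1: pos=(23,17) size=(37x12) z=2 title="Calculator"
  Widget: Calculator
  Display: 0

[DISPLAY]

   ┃♣♣..................┃                           
   ┃.♣.♣................┃                           
   ┃♣..══..═════════════┃                           
   ┃....................┃                           
   ┃....................┃                           
   ┃....................┃                           
   ┃....................┃                           
   ┃....................┃                           
   ┃..........@.........┃                           
   ┃═══════════════════.┃                           
   ┃.~..................┃                           
   ┃.~~.....#...........┃                           
   ┃~.......#..^........┃                           
   ┃........#.^^^#......┃                           
━━━━━━━━━━━━━━━━━━━━━━━━━━━━━━━━━┓                  
alculator                        ┃                  
─────────────────────────────────┨                  
                                0┃                  
──┬───┬───┬───┐                  ┃                  


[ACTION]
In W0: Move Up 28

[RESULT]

   ┃                    ┃                           
   ┃                    ┃                           
   ┃                    ┃                           
   ┃                    ┃                           
   ┃                    ┃                           
   ┃                    ┃                           
   ┃                    ┃                           
   ┃                    ┃                           
   ┃..........@.........┃                           
   ┃♣♣..................┃                           
   ┃.♣.♣................┃                           
   ┃♣..══..═════════════┃                           
   ┃....................┃                           
   ┃....................┃                           
━━━━━━━━━━━━━━━━━━━━━━━━━━━━━━━━━┓                  
alculator                        ┃                  
─────────────────────────────────┨                  
                                0┃                  
──┬───┬───┬───┐                  ┃                  


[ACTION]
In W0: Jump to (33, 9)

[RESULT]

   ┃...............     ┃                           
   ┃...............     ┃                           
   ┃══════.........     ┃                           
   ┃...............     ┃                           
   ┃...............     ┃                           
   ┃...............     ┃                           
   ┃...............     ┃                           
   ┃...............     ┃                           
   ┃..........@....     ┃                           
   ┃═════..........     ┃                           
   ┃...............     ┃                           
   ┃...............     ┃                           
   ┃...............     ┃                           
   ┃...............     ┃                           
━━━━━━━━━━━━━━━━━━━━━━━━━━━━━━━━━┓                  
alculator                        ┃                  
─────────────────────────────────┨                  
                                0┃                  
──┬───┬───┬───┐                  ┃                  


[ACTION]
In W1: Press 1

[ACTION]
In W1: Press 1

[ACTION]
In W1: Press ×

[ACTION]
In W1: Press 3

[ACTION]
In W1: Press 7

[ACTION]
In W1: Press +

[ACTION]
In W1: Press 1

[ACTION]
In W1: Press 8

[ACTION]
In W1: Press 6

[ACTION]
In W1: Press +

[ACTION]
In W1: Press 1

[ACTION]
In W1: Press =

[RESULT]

   ┃...............     ┃                           
   ┃...............     ┃                           
   ┃══════.........     ┃                           
   ┃...............     ┃                           
   ┃...............     ┃                           
   ┃...............     ┃                           
   ┃...............     ┃                           
   ┃...............     ┃                           
   ┃..........@....     ┃                           
   ┃═════..........     ┃                           
   ┃...............     ┃                           
   ┃...............     ┃                           
   ┃...............     ┃                           
   ┃...............     ┃                           
━━━━━━━━━━━━━━━━━━━━━━━━━━━━━━━━━┓                  
alculator                        ┃                  
─────────────────────────────────┨                  
                              594┃                  
──┬───┬───┬───┐                  ┃                  
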